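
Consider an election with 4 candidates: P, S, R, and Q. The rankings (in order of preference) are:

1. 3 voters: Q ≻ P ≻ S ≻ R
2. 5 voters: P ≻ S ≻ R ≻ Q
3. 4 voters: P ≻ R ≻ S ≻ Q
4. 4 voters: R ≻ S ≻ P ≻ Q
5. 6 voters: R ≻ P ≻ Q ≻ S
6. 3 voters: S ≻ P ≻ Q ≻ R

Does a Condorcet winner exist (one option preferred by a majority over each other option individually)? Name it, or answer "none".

P

P vs S: 18–7 for P.
P vs R: 15–10 for P.
P vs Q: 22–3 for P.
P beats every other option head-to-head.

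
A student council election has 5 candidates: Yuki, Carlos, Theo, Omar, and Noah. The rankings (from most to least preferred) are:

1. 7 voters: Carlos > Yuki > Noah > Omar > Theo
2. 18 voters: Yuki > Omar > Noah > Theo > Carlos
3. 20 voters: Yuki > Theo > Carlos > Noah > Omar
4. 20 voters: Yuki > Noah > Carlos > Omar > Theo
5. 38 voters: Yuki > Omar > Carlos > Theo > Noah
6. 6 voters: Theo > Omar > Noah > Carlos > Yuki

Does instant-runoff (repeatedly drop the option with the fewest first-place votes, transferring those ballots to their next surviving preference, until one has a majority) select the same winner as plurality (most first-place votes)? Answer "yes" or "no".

Instant-runoff — R1 Yuki 96, Carlos 7, Theo 6, Omar 0, Noah 0 (Yuki winner). Winner: Yuki.
Plurality — first-place votes: Yuki 96, Carlos 7, Theo 6, Omar 0, Noah 0. Winner: Yuki.
The two methods agree.

yes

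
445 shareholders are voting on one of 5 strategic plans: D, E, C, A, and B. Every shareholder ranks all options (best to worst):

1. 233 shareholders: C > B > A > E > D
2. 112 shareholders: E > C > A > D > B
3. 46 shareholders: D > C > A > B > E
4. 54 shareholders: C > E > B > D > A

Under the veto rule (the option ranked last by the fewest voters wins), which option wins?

Last-place votes: D 233, E 46, C 0, A 54, B 112.
C is ranked last by the fewest voters, so C wins.

C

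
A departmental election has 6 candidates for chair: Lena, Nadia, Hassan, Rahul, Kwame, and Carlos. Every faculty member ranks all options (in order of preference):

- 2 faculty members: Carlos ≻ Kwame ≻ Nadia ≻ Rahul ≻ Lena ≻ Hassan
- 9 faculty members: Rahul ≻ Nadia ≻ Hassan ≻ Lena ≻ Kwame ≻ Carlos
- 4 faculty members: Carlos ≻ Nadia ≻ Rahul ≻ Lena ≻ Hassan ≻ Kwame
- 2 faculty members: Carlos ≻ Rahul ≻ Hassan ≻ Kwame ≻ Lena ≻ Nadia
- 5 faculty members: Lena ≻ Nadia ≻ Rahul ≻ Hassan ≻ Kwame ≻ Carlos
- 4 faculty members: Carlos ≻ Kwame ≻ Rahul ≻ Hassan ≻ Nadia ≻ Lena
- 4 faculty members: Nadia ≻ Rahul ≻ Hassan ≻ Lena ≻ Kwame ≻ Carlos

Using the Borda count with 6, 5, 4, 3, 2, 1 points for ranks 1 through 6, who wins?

Lena: 2·2 + 9·3 + 4·3 + 2·2 + 5·6 + 4·1 + 4·3 = 93
Nadia: 2·4 + 9·5 + 4·5 + 2·1 + 5·5 + 4·2 + 4·6 = 132
Hassan: 2·1 + 9·4 + 4·2 + 2·4 + 5·3 + 4·3 + 4·4 = 97
Rahul: 2·3 + 9·6 + 4·4 + 2·5 + 5·4 + 4·4 + 4·5 = 142
Kwame: 2·5 + 9·2 + 4·1 + 2·3 + 5·2 + 4·5 + 4·2 = 76
Carlos: 2·6 + 9·1 + 4·6 + 2·6 + 5·1 + 4·6 + 4·1 = 90
Rahul has the highest Borda score (142).

Rahul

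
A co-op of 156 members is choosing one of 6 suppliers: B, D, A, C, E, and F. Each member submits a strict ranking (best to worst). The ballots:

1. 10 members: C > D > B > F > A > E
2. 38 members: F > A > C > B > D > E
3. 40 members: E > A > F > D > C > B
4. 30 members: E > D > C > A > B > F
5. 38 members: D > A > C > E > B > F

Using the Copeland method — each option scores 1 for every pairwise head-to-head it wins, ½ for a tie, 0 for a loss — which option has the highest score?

B: ties F; loses to D, A, C, and E → score 0.5.
D: beats B, C, and E; ties A and F → score 4.
A: beats B, C, E, and F; ties D → score 4.5.
C: beats B and E; ties F; loses to D and A → score 2.5.
E: beats B and F; loses to D, A, and C → score 2.
F: ties B, D, and C; loses to A and E → score 1.5.
A has the best pairwise record.

A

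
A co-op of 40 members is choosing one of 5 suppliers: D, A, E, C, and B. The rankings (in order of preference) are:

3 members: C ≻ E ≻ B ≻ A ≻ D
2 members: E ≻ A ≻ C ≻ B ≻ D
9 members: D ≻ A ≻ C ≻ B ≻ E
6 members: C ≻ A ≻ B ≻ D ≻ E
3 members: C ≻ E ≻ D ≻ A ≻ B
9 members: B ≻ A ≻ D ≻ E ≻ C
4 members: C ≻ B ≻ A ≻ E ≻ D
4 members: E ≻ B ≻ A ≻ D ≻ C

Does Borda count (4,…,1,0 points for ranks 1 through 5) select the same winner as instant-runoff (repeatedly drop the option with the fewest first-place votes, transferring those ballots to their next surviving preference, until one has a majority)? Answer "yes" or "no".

no

Borda — scores: D 70, A 100, E 55, C 86, B 89. Winner: A.
Instant-runoff — R1 D 9, A 0, E 6, C 16, B 9 (A out); R2 D 9, E 6, C 16, B 9 (E out); R3 D 9, C 18, B 13 (D out); R4 C 27, B 13 (C winner). Winner: C.
The two methods disagree.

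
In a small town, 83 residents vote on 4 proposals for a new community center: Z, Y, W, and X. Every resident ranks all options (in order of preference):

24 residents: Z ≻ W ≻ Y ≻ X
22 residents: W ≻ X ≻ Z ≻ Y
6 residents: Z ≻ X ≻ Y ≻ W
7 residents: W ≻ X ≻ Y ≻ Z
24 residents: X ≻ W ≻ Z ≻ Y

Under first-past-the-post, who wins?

First-place votes: Z 30, Y 0, W 29, X 24.
Z has the most first-place votes.

Z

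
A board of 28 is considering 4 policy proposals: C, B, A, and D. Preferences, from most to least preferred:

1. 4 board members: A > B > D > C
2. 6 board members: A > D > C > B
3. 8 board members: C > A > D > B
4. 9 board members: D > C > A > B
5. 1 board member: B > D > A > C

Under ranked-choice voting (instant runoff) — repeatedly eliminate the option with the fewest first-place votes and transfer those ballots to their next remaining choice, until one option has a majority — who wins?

A

Round 1: C 8, B 1, A 10, D 9. Eliminate B.
Round 2: C 8, A 10, D 10. Eliminate C.
Round 3: A 18, D 10. A has a majority.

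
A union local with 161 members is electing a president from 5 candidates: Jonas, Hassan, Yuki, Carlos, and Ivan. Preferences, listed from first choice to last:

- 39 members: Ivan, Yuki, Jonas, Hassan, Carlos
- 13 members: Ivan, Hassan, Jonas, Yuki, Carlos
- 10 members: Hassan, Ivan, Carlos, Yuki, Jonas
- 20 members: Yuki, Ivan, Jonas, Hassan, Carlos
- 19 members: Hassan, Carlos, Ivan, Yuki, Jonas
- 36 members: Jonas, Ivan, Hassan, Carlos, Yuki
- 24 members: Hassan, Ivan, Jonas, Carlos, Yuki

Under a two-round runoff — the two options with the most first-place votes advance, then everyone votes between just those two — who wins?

Ivan

Round 1 first-place votes: Jonas 36, Hassan 53, Yuki 20, Carlos 0, Ivan 52.
Hassan and Ivan advance.
Runoff: Hassan is preferred to Ivan by 53 voters; Ivan by 108.
Ivan wins the runoff.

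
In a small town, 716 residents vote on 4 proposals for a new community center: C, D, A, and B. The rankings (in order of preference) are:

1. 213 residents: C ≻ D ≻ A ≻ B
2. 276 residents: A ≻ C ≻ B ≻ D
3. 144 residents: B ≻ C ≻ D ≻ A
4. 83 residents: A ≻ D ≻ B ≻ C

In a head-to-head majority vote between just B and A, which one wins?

Voters preferring B to A: 144; preferring A to B: 572.
A wins the head-to-head.

A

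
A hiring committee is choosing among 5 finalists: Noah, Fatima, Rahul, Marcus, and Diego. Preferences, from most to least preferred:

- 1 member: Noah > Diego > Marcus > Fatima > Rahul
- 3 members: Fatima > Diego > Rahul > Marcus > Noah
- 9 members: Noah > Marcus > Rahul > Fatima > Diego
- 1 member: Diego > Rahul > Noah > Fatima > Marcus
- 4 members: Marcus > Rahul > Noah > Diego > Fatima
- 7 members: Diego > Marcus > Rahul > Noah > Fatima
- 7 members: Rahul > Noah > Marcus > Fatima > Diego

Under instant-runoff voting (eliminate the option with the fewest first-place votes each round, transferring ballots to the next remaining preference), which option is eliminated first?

Round 1: Noah 10, Fatima 3, Rahul 7, Marcus 4, Diego 8. Eliminate Fatima.

Fatima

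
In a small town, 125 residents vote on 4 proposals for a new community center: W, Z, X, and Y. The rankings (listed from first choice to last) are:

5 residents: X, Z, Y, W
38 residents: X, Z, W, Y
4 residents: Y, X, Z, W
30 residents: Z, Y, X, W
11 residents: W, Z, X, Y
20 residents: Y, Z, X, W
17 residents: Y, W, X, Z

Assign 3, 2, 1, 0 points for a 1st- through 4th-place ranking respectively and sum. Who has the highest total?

W: 5·0 + 38·1 + 4·0 + 30·0 + 11·3 + 20·0 + 17·2 = 105
Z: 5·2 + 38·2 + 4·1 + 30·3 + 11·2 + 20·2 + 17·0 = 242
X: 5·3 + 38·3 + 4·2 + 30·1 + 11·1 + 20·1 + 17·1 = 215
Y: 5·1 + 38·0 + 4·3 + 30·2 + 11·0 + 20·3 + 17·3 = 188
Z has the highest Borda score (242).

Z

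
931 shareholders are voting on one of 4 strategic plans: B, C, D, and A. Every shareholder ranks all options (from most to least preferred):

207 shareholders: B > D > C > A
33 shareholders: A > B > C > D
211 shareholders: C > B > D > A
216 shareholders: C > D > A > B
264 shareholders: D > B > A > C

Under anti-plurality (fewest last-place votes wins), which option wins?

Last-place votes: B 216, C 264, D 33, A 418.
D is ranked last by the fewest voters, so D wins.

D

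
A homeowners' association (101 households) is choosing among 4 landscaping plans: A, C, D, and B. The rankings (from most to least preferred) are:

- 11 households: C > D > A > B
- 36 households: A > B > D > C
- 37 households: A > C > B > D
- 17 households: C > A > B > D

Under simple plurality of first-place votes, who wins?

A

First-place votes: A 73, C 28, D 0, B 0.
A has the most first-place votes.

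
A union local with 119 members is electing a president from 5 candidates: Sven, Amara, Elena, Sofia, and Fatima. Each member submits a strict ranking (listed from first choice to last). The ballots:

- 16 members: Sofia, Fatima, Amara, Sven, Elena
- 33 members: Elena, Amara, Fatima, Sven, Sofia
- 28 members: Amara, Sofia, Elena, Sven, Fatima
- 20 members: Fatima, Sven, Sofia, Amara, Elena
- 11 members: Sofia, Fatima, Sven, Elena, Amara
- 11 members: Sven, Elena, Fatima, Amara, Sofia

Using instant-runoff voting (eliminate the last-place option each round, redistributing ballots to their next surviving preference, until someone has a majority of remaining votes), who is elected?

Round 1: Sven 11, Amara 28, Elena 33, Sofia 27, Fatima 20. Eliminate Sven.
Round 2: Amara 28, Elena 44, Sofia 27, Fatima 20. Eliminate Fatima.
Round 3: Amara 28, Elena 44, Sofia 47. Eliminate Amara.
Round 4: Elena 44, Sofia 75. Sofia has a majority.

Sofia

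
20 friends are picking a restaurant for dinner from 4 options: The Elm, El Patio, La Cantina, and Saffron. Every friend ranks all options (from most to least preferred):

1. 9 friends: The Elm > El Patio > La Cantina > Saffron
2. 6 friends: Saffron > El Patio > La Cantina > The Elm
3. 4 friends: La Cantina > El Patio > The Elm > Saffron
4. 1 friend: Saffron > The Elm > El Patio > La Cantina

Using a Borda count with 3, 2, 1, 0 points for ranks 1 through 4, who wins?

The Elm: 9·3 + 6·0 + 4·1 + 1·2 = 33
El Patio: 9·2 + 6·2 + 4·2 + 1·1 = 39
La Cantina: 9·1 + 6·1 + 4·3 + 1·0 = 27
Saffron: 9·0 + 6·3 + 4·0 + 1·3 = 21
El Patio has the highest Borda score (39).

El Patio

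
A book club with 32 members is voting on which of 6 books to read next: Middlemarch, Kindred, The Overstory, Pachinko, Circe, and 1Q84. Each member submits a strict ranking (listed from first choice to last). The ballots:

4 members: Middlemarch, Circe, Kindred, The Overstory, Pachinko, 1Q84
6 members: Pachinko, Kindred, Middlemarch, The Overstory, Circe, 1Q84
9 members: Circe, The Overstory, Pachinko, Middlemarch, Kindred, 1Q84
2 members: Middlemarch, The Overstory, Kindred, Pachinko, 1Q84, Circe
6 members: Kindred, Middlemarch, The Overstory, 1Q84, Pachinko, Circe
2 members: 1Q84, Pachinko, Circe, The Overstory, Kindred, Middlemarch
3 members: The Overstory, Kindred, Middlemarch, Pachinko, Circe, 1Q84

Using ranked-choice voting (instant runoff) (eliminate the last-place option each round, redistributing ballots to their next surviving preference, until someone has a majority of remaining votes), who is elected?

Kindred

Round 1: Middlemarch 6, Kindred 6, The Overstory 3, Pachinko 6, Circe 9, 1Q84 2. Eliminate 1Q84.
Round 2: Middlemarch 6, Kindred 6, The Overstory 3, Pachinko 8, Circe 9. Eliminate The Overstory.
Round 3: Middlemarch 6, Kindred 9, Pachinko 8, Circe 9. Eliminate Middlemarch.
Round 4: Kindred 11, Pachinko 8, Circe 13. Eliminate Pachinko.
Round 5: Kindred 17, Circe 15. Kindred has a majority.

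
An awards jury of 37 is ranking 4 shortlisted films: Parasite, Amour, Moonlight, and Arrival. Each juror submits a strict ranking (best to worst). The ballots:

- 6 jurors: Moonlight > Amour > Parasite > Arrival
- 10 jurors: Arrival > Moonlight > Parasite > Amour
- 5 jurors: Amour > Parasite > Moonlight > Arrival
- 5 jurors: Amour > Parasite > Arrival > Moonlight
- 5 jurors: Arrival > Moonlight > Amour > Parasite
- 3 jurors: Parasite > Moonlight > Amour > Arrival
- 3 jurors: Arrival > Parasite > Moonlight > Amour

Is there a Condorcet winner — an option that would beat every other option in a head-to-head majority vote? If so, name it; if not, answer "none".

none

Checking pairwise contests:
Amour beats Parasite 21–16.
Moonlight beats Amour 27–10.
Arrival beats Moonlight 23–14.
Parasite beats Arrival 19–18.
Every option loses at least one head-to-head, so there is no Condorcet winner.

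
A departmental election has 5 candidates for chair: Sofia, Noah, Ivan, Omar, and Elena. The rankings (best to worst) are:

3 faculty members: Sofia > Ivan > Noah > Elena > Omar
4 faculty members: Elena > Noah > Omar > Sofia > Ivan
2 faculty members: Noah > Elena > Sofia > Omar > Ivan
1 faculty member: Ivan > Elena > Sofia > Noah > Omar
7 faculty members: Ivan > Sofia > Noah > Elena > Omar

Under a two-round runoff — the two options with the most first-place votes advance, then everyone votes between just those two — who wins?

Ivan

Round 1 first-place votes: Sofia 3, Noah 2, Ivan 8, Omar 0, Elena 4.
Ivan and Elena advance.
Runoff: Ivan is preferred to Elena by 11 voters; Elena by 6.
Ivan wins the runoff.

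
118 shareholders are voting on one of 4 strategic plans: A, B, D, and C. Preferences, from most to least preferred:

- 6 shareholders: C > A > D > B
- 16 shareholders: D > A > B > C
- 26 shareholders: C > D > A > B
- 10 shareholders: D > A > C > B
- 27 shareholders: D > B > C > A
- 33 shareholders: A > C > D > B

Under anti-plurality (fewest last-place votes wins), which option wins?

Last-place votes: A 27, B 75, D 0, C 16.
D is ranked last by the fewest voters, so D wins.

D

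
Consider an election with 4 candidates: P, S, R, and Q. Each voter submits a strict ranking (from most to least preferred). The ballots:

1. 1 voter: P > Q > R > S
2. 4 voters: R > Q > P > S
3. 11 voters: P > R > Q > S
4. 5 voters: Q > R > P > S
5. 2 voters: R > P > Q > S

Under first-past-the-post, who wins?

First-place votes: P 12, S 0, R 6, Q 5.
P has the most first-place votes.

P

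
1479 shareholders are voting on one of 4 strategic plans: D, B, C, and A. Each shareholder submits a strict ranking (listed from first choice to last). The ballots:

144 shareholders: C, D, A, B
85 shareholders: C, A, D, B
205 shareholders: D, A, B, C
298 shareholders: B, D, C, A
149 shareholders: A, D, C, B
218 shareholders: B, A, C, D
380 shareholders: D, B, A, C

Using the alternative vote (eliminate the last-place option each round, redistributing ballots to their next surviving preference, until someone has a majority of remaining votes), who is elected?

D

Round 1: D 585, B 516, C 229, A 149. Eliminate A.
Round 2: D 734, B 516, C 229. Eliminate C.
Round 3: D 963, B 516. D has a majority.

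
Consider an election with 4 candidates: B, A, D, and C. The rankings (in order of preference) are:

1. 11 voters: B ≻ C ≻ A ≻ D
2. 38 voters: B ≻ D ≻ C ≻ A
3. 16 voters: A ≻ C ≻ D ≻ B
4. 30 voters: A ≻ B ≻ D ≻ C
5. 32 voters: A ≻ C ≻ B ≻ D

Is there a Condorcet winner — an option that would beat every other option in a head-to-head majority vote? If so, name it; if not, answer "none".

A vs B: 78–49 for A.
A vs D: 89–38 for A.
A vs C: 78–49 for A.
A beats every other option head-to-head.

A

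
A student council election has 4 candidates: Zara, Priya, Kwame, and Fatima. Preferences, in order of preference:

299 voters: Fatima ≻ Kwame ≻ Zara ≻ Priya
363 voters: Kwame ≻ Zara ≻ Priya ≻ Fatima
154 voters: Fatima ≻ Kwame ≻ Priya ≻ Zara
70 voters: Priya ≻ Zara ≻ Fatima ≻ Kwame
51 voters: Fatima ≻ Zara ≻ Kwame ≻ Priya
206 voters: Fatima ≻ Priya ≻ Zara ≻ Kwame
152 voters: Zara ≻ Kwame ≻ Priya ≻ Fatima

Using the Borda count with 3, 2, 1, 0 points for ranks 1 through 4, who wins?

Zara: 299·1 + 363·2 + 154·0 + 70·2 + 51·2 + 206·1 + 152·3 = 1929
Priya: 299·0 + 363·1 + 154·1 + 70·3 + 51·0 + 206·2 + 152·1 = 1291
Kwame: 299·2 + 363·3 + 154·2 + 70·0 + 51·1 + 206·0 + 152·2 = 2350
Fatima: 299·3 + 363·0 + 154·3 + 70·1 + 51·3 + 206·3 + 152·0 = 2200
Kwame has the highest Borda score (2350).

Kwame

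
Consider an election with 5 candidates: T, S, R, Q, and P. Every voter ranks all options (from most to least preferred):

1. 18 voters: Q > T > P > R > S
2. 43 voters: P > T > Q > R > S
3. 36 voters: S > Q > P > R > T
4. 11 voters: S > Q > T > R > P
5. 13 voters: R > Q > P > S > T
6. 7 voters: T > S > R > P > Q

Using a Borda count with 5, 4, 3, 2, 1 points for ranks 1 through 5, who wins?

T: 18·4 + 43·4 + 36·1 + 11·3 + 13·1 + 7·5 = 361
S: 18·1 + 43·1 + 36·5 + 11·5 + 13·2 + 7·4 = 350
R: 18·2 + 43·2 + 36·2 + 11·2 + 13·5 + 7·3 = 302
Q: 18·5 + 43·3 + 36·4 + 11·4 + 13·4 + 7·1 = 466
P: 18·3 + 43·5 + 36·3 + 11·1 + 13·3 + 7·2 = 441
Q has the highest Borda score (466).

Q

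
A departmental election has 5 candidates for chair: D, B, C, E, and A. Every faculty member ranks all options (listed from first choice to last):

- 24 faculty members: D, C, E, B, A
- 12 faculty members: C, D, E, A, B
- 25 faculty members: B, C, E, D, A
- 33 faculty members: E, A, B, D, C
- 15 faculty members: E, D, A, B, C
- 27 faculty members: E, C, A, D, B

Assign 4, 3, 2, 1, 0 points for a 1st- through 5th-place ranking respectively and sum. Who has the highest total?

E

D: 24·4 + 12·3 + 25·1 + 33·1 + 15·3 + 27·1 = 262
B: 24·1 + 12·0 + 25·4 + 33·2 + 15·1 + 27·0 = 205
C: 24·3 + 12·4 + 25·3 + 33·0 + 15·0 + 27·3 = 276
E: 24·2 + 12·2 + 25·2 + 33·4 + 15·4 + 27·4 = 422
A: 24·0 + 12·1 + 25·0 + 33·3 + 15·2 + 27·2 = 195
E has the highest Borda score (422).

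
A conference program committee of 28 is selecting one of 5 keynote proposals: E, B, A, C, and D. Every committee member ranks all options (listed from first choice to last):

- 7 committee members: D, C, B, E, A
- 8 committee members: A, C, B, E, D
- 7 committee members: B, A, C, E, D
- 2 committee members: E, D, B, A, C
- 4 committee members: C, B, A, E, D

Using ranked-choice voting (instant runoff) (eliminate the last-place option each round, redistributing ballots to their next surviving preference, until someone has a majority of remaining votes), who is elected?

Round 1: E 2, B 7, A 8, C 4, D 7. Eliminate E.
Round 2: B 7, A 8, C 4, D 9. Eliminate C.
Round 3: B 11, A 8, D 9. Eliminate A.
Round 4: B 19, D 9. B has a majority.

B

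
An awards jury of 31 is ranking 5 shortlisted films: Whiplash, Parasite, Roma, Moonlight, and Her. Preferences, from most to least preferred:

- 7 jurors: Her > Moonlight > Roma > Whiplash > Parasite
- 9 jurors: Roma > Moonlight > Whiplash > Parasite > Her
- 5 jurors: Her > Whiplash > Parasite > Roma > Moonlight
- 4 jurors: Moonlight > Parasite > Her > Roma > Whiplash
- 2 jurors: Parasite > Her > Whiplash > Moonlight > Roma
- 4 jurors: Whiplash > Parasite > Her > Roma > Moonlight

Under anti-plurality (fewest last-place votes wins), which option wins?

Last-place votes: Whiplash 4, Parasite 7, Roma 2, Moonlight 9, Her 9.
Roma is ranked last by the fewest voters, so Roma wins.

Roma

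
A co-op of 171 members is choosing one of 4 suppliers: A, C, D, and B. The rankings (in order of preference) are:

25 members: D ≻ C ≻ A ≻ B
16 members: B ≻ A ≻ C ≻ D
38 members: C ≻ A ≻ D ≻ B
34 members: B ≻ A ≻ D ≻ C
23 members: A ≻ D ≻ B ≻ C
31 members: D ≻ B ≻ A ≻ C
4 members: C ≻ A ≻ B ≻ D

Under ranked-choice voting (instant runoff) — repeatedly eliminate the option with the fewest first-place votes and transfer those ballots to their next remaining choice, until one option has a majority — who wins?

Round 1: A 23, C 42, D 56, B 50. Eliminate A.
Round 2: C 42, D 79, B 50. Eliminate C.
Round 3: D 117, B 54. D has a majority.

D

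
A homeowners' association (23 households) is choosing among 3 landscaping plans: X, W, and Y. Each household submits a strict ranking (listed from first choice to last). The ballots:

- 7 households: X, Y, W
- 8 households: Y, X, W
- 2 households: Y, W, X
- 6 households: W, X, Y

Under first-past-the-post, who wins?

Y

First-place votes: X 7, W 6, Y 10.
Y has the most first-place votes.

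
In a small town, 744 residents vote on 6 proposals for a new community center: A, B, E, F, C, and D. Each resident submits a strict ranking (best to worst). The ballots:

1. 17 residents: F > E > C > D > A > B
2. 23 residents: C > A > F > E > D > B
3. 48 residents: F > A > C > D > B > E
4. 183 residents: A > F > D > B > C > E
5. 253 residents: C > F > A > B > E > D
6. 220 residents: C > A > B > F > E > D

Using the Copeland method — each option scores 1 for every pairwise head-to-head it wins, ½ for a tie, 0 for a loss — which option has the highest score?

C

A: beats B, E, F, and D; loses to C → score 4.
B: beats E and D; loses to A, F, and C → score 2.
E: beats D; loses to A, B, F, and C → score 1.
F: beats B, E, and D; loses to A and C → score 3.
C: beats A, B, E, F, and D → score 5.
D: loses to A, B, E, F, and C → score 0.
C has the best pairwise record.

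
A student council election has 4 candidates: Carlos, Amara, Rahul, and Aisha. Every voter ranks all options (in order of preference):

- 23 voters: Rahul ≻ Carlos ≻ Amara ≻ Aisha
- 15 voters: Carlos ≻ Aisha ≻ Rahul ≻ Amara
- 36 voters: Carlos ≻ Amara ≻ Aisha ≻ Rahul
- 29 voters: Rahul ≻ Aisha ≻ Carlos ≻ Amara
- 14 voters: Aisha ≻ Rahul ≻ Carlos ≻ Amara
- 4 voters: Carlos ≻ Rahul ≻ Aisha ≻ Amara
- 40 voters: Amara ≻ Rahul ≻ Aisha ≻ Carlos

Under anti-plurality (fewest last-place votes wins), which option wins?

Aisha

Last-place votes: Carlos 40, Amara 62, Rahul 36, Aisha 23.
Aisha is ranked last by the fewest voters, so Aisha wins.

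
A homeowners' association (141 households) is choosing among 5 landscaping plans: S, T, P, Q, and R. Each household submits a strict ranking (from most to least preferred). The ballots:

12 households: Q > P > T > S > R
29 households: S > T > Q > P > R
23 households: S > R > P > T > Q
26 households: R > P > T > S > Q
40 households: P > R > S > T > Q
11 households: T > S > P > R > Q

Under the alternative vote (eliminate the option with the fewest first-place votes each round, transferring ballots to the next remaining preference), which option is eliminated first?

T

Round 1: S 52, T 11, P 40, Q 12, R 26. Eliminate T.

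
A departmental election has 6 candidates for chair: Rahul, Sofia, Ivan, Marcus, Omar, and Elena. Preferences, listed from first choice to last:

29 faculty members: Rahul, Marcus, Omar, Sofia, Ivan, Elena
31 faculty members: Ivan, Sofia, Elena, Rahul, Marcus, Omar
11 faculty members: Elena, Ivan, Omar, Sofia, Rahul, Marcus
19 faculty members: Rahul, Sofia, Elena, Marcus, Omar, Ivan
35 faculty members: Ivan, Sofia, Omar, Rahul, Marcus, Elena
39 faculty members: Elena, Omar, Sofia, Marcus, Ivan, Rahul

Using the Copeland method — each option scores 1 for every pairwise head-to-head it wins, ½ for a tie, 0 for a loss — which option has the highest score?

Rahul: beats Marcus and Elena; loses to Sofia, Ivan, and Omar → score 2.
Sofia: beats Rahul, Ivan, Marcus, Omar, and Elena → score 5.
Ivan: beats Rahul and Elena; loses to Sofia, Marcus, and Omar → score 2.
Marcus: beats Ivan; loses to Rahul, Sofia, Omar, and Elena → score 1.
Omar: beats Rahul, Ivan, and Marcus; loses to Sofia and Elena → score 3.
Elena: beats Marcus and Omar; loses to Rahul, Sofia, and Ivan → score 2.
Sofia has the best pairwise record.

Sofia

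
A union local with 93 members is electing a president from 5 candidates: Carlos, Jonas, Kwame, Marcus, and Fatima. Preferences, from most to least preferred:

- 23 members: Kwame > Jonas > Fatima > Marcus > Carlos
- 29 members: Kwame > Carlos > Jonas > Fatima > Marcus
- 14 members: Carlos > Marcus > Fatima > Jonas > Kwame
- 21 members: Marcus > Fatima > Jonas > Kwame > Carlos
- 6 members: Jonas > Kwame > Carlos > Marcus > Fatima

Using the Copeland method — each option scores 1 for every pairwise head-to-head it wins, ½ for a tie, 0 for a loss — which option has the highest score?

Kwame

Carlos: beats Marcus and Fatima; loses to Jonas and Kwame → score 2.
Jonas: beats Carlos, Marcus, and Fatima; loses to Kwame → score 3.
Kwame: beats Carlos, Jonas, Marcus, and Fatima → score 4.
Marcus: loses to Carlos, Jonas, Kwame, and Fatima → score 0.
Fatima: beats Marcus; loses to Carlos, Jonas, and Kwame → score 1.
Kwame has the best pairwise record.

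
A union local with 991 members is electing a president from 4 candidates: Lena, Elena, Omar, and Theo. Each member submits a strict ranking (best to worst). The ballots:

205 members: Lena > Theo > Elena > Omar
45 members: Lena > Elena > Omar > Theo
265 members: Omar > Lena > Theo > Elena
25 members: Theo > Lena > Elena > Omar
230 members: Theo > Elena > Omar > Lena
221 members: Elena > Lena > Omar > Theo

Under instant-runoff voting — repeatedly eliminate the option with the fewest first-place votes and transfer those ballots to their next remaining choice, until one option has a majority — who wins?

Lena

Round 1: Lena 250, Elena 221, Omar 265, Theo 255. Eliminate Elena.
Round 2: Lena 471, Omar 265, Theo 255. Eliminate Theo.
Round 3: Lena 496, Omar 495. Lena has a majority.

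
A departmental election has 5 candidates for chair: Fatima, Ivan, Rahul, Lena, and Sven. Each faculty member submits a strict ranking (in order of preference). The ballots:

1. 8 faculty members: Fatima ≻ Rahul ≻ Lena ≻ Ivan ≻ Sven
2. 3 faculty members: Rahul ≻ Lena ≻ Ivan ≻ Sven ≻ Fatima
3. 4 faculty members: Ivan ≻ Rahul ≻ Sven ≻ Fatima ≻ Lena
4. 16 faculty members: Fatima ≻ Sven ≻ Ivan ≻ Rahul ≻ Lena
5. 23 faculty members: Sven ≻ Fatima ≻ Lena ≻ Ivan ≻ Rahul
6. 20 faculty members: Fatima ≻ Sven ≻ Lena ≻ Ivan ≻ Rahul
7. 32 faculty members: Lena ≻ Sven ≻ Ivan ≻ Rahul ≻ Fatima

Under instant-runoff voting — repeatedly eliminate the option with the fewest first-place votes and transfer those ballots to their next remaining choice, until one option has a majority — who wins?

Fatima

Round 1: Fatima 44, Ivan 4, Rahul 3, Lena 32, Sven 23. Eliminate Rahul.
Round 2: Fatima 44, Ivan 4, Lena 35, Sven 23. Eliminate Ivan.
Round 3: Fatima 44, Lena 35, Sven 27. Eliminate Sven.
Round 4: Fatima 71, Lena 35. Fatima has a majority.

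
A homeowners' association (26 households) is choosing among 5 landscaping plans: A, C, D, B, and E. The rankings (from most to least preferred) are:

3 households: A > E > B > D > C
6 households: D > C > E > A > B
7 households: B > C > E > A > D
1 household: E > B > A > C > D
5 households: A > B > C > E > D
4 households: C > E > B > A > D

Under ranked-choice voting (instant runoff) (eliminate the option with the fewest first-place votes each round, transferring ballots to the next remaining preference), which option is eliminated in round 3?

Round 1: A 8, C 4, D 6, B 7, E 1. Eliminate E.
Round 2: A 8, C 4, D 6, B 8. Eliminate C.
Round 3: A 8, D 6, B 12. Eliminate D.

D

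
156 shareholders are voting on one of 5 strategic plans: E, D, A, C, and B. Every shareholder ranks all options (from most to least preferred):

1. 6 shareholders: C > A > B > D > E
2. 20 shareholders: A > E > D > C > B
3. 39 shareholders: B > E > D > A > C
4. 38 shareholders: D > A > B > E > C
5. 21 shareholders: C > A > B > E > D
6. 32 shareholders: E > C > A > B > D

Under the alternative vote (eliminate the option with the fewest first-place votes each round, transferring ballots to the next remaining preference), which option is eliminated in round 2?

Round 1: E 32, D 38, A 20, C 27, B 39. Eliminate A.
Round 2: E 52, D 38, C 27, B 39. Eliminate C.

C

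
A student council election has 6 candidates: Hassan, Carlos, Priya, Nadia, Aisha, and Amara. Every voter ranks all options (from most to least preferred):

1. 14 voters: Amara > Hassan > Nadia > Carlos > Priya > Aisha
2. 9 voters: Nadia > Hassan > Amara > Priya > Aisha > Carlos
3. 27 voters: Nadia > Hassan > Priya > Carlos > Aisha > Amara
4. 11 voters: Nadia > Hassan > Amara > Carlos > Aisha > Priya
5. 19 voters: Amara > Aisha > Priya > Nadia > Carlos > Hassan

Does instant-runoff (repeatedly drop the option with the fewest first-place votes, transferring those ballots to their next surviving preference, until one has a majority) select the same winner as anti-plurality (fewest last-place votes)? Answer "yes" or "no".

Instant-runoff — R1 Hassan 0, Carlos 0, Priya 0, Nadia 47, Aisha 0, Amara 33 (Nadia winner). Winner: Nadia.
Anti-plurality — last-place votes: Hassan 19, Carlos 9, Priya 11, Nadia 0, Aisha 14, Amara 27. Winner: Nadia.
The two methods agree.

yes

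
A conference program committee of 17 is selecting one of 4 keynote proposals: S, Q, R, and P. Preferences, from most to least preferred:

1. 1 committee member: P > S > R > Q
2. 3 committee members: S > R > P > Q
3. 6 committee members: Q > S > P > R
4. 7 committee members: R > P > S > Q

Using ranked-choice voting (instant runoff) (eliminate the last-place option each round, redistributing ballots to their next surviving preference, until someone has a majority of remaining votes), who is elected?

Round 1: S 3, Q 6, R 7, P 1. Eliminate P.
Round 2: S 4, Q 6, R 7. Eliminate S.
Round 3: Q 6, R 11. R has a majority.

R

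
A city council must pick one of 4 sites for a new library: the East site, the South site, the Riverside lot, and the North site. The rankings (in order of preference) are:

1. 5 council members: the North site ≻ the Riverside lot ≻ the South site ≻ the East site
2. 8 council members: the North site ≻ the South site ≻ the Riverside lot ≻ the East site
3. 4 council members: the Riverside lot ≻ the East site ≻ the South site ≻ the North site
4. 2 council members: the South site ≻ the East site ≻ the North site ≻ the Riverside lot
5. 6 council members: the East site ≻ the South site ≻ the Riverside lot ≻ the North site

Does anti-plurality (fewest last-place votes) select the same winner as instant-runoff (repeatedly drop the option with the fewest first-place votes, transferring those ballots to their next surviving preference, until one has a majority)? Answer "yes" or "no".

no

Anti-plurality — last-place votes: the East site 13, the South site 0, the Riverside lot 2, the North site 10. Winner: the South site.
Instant-runoff — R1 the East site 6, the South site 2, the Riverside lot 4, the North site 13 (the North site winner). Winner: the North site.
The two methods disagree.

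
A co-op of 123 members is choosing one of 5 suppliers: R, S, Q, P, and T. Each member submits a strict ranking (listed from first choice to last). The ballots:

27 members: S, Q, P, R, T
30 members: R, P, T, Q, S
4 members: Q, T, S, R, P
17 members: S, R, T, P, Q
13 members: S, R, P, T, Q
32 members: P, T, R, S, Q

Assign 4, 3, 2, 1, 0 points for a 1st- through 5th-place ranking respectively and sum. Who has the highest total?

R: 27·1 + 30·4 + 4·1 + 17·3 + 13·3 + 32·2 = 305
S: 27·4 + 30·0 + 4·2 + 17·4 + 13·4 + 32·1 = 268
Q: 27·3 + 30·1 + 4·4 + 17·0 + 13·0 + 32·0 = 127
P: 27·2 + 30·3 + 4·0 + 17·1 + 13·2 + 32·4 = 315
T: 27·0 + 30·2 + 4·3 + 17·2 + 13·1 + 32·3 = 215
P has the highest Borda score (315).

P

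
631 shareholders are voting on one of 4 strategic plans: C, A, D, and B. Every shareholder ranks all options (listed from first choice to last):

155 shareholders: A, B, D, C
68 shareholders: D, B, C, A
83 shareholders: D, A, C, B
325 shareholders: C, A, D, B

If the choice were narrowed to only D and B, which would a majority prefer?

Voters preferring D to B: 476; preferring B to D: 155.
D wins the head-to-head.

D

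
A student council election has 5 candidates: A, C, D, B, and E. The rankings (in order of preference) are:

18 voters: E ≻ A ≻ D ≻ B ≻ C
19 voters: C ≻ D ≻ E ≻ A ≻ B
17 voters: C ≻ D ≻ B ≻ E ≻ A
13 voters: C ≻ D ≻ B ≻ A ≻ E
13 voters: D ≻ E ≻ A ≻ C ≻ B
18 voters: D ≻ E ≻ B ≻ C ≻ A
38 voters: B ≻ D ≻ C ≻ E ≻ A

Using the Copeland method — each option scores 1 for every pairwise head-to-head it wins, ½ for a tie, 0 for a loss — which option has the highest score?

D

A: loses to C, D, B, and E → score 0.
C: beats A and E; loses to D and B → score 2.
D: beats A, C, B, and E → score 4.
B: beats A and C; ties E; loses to D → score 2.5.
E: beats A; ties B; loses to C and D → score 1.5.
D has the best pairwise record.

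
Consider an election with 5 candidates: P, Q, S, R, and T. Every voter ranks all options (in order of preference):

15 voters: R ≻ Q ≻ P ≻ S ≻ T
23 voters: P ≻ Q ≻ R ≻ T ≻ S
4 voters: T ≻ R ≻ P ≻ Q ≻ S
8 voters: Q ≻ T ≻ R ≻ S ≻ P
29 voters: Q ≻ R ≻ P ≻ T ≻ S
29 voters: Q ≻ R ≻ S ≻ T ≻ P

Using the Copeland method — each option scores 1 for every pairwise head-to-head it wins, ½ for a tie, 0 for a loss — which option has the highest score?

P: beats S and T; loses to Q and R → score 2.
Q: beats P, S, R, and T → score 4.
S: loses to P, Q, R, and T → score 0.
R: beats P, S, and T; loses to Q → score 3.
T: beats S; loses to P, Q, and R → score 1.
Q has the best pairwise record.

Q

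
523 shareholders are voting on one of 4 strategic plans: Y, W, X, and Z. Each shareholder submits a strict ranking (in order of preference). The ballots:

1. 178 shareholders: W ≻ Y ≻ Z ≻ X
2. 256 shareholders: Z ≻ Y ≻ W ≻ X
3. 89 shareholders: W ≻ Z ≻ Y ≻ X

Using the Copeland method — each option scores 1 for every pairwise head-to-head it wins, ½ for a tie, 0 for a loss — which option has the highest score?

Y: beats X; loses to W and Z → score 1.
W: beats Y, X, and Z → score 3.
X: loses to Y, W, and Z → score 0.
Z: beats Y and X; loses to W → score 2.
W has the best pairwise record.

W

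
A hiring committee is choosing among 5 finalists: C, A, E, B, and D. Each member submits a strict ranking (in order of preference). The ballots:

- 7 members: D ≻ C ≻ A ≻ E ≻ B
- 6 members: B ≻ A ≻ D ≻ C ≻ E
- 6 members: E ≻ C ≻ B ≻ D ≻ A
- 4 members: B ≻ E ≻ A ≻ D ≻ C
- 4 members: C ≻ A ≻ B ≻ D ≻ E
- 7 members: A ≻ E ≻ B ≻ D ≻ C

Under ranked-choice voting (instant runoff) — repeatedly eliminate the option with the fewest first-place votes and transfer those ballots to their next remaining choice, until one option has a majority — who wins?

A

Round 1: C 4, A 7, E 6, B 10, D 7. Eliminate C.
Round 2: A 11, E 6, B 10, D 7. Eliminate E.
Round 3: A 11, B 16, D 7. Eliminate D.
Round 4: A 18, B 16. A has a majority.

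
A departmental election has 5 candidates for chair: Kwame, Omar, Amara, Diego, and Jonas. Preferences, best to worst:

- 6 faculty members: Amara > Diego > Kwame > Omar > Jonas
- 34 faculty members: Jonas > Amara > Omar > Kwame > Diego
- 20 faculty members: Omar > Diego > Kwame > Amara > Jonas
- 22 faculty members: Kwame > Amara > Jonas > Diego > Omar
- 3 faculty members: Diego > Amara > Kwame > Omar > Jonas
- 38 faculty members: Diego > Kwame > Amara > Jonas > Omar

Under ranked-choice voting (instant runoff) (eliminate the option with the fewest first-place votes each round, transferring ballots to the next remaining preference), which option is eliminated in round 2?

Omar

Round 1: Kwame 22, Omar 20, Amara 6, Diego 41, Jonas 34. Eliminate Amara.
Round 2: Kwame 22, Omar 20, Diego 47, Jonas 34. Eliminate Omar.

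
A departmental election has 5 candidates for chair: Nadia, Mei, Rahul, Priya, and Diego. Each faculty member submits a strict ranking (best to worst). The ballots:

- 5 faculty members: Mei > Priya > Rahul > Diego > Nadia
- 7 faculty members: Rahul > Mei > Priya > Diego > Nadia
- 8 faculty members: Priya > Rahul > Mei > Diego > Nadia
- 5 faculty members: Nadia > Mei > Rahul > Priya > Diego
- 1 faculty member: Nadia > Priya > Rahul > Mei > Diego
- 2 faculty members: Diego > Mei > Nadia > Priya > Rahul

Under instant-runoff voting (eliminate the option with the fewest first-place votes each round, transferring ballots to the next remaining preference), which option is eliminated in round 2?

Round 1: Nadia 6, Mei 5, Rahul 7, Priya 8, Diego 2. Eliminate Diego.
Round 2: Nadia 6, Mei 7, Rahul 7, Priya 8. Eliminate Nadia.

Nadia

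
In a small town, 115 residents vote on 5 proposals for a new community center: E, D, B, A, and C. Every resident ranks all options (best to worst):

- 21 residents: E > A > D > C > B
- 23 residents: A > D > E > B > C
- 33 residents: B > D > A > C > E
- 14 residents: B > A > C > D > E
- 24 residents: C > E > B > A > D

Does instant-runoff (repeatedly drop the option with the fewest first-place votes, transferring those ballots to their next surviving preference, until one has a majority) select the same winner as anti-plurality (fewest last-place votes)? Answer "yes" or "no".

no

Instant-runoff — R1 E 21, D 0, B 47, A 23, C 24 (D out); R2 E 21, B 47, A 23, C 24 (E out); R3 B 47, A 44, C 24 (C out); R4 B 71, A 44 (B winner). Winner: B.
Anti-plurality — last-place votes: E 47, D 24, B 21, A 0, C 23. Winner: A.
The two methods disagree.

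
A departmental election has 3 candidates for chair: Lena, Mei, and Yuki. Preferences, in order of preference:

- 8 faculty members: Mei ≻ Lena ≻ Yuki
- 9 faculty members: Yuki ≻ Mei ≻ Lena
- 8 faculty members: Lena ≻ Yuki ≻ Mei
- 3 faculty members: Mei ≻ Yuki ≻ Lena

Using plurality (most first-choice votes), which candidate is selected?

First-place votes: Lena 8, Mei 11, Yuki 9.
Mei has the most first-place votes.

Mei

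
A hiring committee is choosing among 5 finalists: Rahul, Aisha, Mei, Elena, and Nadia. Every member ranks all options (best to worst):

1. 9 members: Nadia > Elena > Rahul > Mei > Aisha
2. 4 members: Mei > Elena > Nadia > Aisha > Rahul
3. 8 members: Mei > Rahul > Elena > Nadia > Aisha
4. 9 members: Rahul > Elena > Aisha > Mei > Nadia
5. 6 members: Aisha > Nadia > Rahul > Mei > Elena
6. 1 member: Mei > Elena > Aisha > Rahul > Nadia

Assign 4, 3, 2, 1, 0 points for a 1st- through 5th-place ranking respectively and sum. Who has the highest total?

Rahul: 9·2 + 4·0 + 8·3 + 9·4 + 6·2 + 1·1 = 91
Aisha: 9·0 + 4·1 + 8·0 + 9·2 + 6·4 + 1·2 = 48
Mei: 9·1 + 4·4 + 8·4 + 9·1 + 6·1 + 1·4 = 76
Elena: 9·3 + 4·3 + 8·2 + 9·3 + 6·0 + 1·3 = 85
Nadia: 9·4 + 4·2 + 8·1 + 9·0 + 6·3 + 1·0 = 70
Rahul has the highest Borda score (91).

Rahul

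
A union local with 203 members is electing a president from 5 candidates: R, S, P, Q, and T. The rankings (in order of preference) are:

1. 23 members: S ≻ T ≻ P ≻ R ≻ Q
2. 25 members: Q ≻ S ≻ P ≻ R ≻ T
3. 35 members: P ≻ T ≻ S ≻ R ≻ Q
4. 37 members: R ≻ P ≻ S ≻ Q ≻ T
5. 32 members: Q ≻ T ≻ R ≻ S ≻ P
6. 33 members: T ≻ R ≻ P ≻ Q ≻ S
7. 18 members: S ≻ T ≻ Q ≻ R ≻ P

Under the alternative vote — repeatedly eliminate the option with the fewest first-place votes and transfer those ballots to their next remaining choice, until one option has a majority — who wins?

Round 1: R 37, S 41, P 35, Q 57, T 33. Eliminate T.
Round 2: R 70, S 41, P 35, Q 57. Eliminate P.
Round 3: R 70, S 76, Q 57. Eliminate Q.
Round 4: R 102, S 101. R has a majority.

R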